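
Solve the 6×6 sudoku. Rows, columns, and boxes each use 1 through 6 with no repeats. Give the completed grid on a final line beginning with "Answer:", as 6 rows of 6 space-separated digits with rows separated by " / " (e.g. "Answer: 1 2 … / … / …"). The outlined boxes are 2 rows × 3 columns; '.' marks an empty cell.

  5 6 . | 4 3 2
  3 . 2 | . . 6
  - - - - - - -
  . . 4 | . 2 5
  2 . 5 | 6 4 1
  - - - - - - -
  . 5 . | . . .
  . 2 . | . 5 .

Step 1. [r2c5∈{1}] r2c5 has the single candidate 1 ⇒ r2c5=1.
Step 2. [r3c1∈{1,6}] across row 3, 6 lands solely at r3c1 ⇒ r3c1=6.
Step 3. [r3c4∈{3}] nothing but 3 survives at r3c4 ⇒ r3c4=3.
Step 4. [r6c4∈{1}] only 1 remains possible at r6c4 ⇒ r6c4=1.
Step 5. [r6c1∈{4}] only 4 remains possible at r6c1, so r6c1=4.
Step 6. [r6c6∈{3}] only 3 remains possible at r6c6. So r6c6=3.
Step 7. [r5c3∈{1,3,6}] across row 5, 3 lands solely at r5c3, so r5c3=3.
Step 8. [r5c5∈{6}] only 6 remains possible at r5c5 ⇒ r5c5=6.
Step 9. [r5c6∈{4}] r5c6 has the single candidate 4. So r5c6=4.
Step 10. [r3c2∈{1}] r3c2 is down to just 1. So r3c2=1.
Step 11. [r5c4∈{2}] r5c4's peers cover all but 2 ⇒ r5c4=2.
Step 12. [r2c2∈{4}] r2c2 has the single candidate 4. So r2c2=4.
Step 13. [r2c4∈{5}] r2c4 is down to just 5, so r2c4=5.
Step 14. [r1c3∈{1}] r1c3 has the single candidate 1 ⇒ r1c3=1.
Step 15. [r5c1∈{1}] only 1 remains possible at r5c1. So r5c1=1.
Step 16. [r4c2∈{3}] r4c2 has the single candidate 3 ⇒ r4c2=3.
Step 17. [r6c3∈{6}] nothing but 6 survives at r6c3, so r6c3=6.

Answer: 5 6 1 4 3 2 / 3 4 2 5 1 6 / 6 1 4 3 2 5 / 2 3 5 6 4 1 / 1 5 3 2 6 4 / 4 2 6 1 5 3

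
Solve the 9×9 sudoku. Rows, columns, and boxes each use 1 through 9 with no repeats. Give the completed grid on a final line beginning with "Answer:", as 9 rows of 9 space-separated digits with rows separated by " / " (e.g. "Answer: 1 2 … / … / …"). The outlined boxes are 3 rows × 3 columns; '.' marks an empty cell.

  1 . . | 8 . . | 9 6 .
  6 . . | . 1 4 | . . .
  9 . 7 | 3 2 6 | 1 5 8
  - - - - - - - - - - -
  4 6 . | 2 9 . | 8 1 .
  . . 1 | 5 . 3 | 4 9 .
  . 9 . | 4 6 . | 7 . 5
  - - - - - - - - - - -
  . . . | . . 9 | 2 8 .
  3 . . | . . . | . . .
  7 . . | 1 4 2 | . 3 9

Step 1. [r1c9∈{2,3,4,7}] 4 has one home in box 3: r1c9 ⇒ r1c9=4.
Step 2. [r7c1∈{5}] nothing but 5 survives at r7c1. So r7c1=5.
Step 3. [r9c2∈{8}] r9c2 has the single candidate 8. So r9c2=8.
Step 4. [r6c3∈{2,3,8}] in row 6, 3 fits only at r6c3 ⇒ r6c3=3.
Step 5. [r8c3∈{2,4,6,9}] 9 has one home in row 8: r8c3. So r8c3=9.
Step 6. [r8c2∈{1,2,4}] across row 8, 2 lands solely at r8c2. So r8c2=2.
Step 7. [r5c9∈{2,6}] in row 5, 6 fits only at r5c9. So r5c9=6.
Step 8. [r2c9∈{2,3,7}] col 9 places 2 nowhere but r2c9 ⇒ r2c9=2.
Step 9. [r4c6∈{7}] r4c6 has the single candidate 7 ⇒ r4c6=7.
Step 10. [r1c5∈{5,7}] in row 1, 7 fits only at r1c5 ⇒ r1c5=7.
Step 11. [r1c6∈{5}] r1c6's peers cover all but 5 ⇒ r1c6=5.
Step 12. [r5c5∈{8}] only 8 remains possible at r5c5, so r5c5=8.
Step 13. [r9c3∈{6}] r9c3 has the single candidate 6. So r9c3=6.
Step 14. [r7c2∈{1,4}] col 2 places 1 nowhere but r7c2 ⇒ r7c2=1.
Step 15. [r7c9∈{7}] nothing but 7 survives at r7c9. So r7c9=7.
Step 16. [r2c2∈{3,5}] across col 2, 5 lands solely at r2c2 ⇒ r2c2=5.
Step 17. [r8c7∈{5,6}] col 7 places 6 nowhere but r8c7, so r8c7=6.
Step 18. [r6c1∈{2,8}] 8 has one home in row 6: r6c1. So r6c1=8.
Step 19. [r3c2∈{4}] r3c2's peers cover all but 4. So r3c2=4.
Step 20. [r8c9∈{1}] r8c9 is down to just 1 ⇒ r8c9=1.
Step 21. [r1c2∈{3}] r1c2 is down to just 3 ⇒ r1c2=3.
Step 22. [r1c3∈{2}] r1c3 is down to just 2. So r1c3=2.
Step 23. [r2c4∈{9}] r2c4's peers cover all but 9 ⇒ r2c4=9.
Step 24. [r4c9∈{3}] r4c9 has the single candidate 3, so r4c9=3.
Step 25. [r2c7∈{3}] only 3 remains possible at r2c7, so r2c7=3.
Step 26. [r5c1∈{2}] r5c1 is down to just 2 ⇒ r5c1=2.
Step 27. [r6c6∈{1}] nothing but 1 survives at r6c6. So r6c6=1.
Step 28. [r2c3∈{8}] r2c3 has the single candidate 8 ⇒ r2c3=8.
Step 29. [r7c3∈{4}] r7c3 has the single candidate 4. So r7c3=4.
Step 30. [r8c5∈{5}] r8c5 is down to just 5, so r8c5=5.
Step 31. [r8c8∈{4}] nothing but 4 survives at r8c8. So r8c8=4.
Step 32. [r8c6∈{8}] nothing but 8 survives at r8c6. So r8c6=8.
Step 33. [r2c8∈{7}] r2c8's peers cover all but 7 ⇒ r2c8=7.
Step 34. [r9c7∈{5}] r9c7 has the single candidate 5. So r9c7=5.
Step 35. [r7c4∈{6}] only 6 remains possible at r7c4, so r7c4=6.
Step 36. [r8c4∈{7}] r8c4 is down to just 7, so r8c4=7.
Step 37. [r4c3∈{5}] nothing but 5 survives at r4c3, so r4c3=5.
Step 38. [r6c8∈{2}] only 2 remains possible at r6c8. So r6c8=2.
Step 39. [r5c2∈{7}] only 7 remains possible at r5c2. So r5c2=7.
Step 40. [r7c5∈{3}] r7c5 has the single candidate 3, so r7c5=3.

Answer: 1 3 2 8 7 5 9 6 4 / 6 5 8 9 1 4 3 7 2 / 9 4 7 3 2 6 1 5 8 / 4 6 5 2 9 7 8 1 3 / 2 7 1 5 8 3 4 9 6 / 8 9 3 4 6 1 7 2 5 / 5 1 4 6 3 9 2 8 7 / 3 2 9 7 5 8 6 4 1 / 7 8 6 1 4 2 5 3 9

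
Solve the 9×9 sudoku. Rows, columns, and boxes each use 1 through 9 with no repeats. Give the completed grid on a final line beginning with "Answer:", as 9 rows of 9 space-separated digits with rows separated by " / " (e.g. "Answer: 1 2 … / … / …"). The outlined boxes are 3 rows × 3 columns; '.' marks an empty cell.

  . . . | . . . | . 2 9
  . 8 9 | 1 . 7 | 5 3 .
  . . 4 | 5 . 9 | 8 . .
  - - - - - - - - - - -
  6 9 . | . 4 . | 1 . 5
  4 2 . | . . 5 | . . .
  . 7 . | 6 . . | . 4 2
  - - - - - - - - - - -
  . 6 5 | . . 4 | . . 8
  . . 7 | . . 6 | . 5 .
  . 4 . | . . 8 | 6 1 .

Step 1. [r1c6∈{3}] nothing but 3 survives at r1c6, so r1c6=3.
Step 2. [r9c3∈{2,3}] across col 3, 2 lands solely at r9c3, so r9c3=2.
Step 3. [r6c1∈{1,3,5,8}] in row 6, 5 fits only at r6c1 ⇒ r6c1=5.
Step 4. [r3c9∈{1,6,7}] across col 9, 1 lands solely at r3c9. So r3c9=1.
Step 5. [r2c9∈{4,6}] r2c9 is the only open cell in row 2 admitting 4. So r2c9=4.
Step 6. [r8c9∈{3}] only 3 remains possible at r8c9, so r8c9=3.
Step 7. [r9c9∈{7}] r9c9 has the single candidate 7. So r9c9=7.
Step 8. [r7c8∈{9}] only 9 remains possible at r7c8. So r7c8=9.
Step 9. [r8c2∈{1}] r8c2's peers cover all but 1 ⇒ r8c2=1.
Step 10. [r7c5∈{1,2,3,7}] r7c5 is the only open cell in row 7 admitting 1 ⇒ r7c5=1.
Step 11. [r5c5∈{3,7,8,9}] in col 5, 7 fits only at r5c5 ⇒ r5c5=7.
Step 12. [r5c3∈{1,3,8}] across row 5, 1 lands solely at r5c3 ⇒ r5c3=1.
Step 13. [r3c8∈{6,7}] r3c8 is the only open cell in box 3 admitting 6. So r3c8=6.
Step 14. [r3c1∈{2,3,7}] in row 3, 7 fits only at r3c1 ⇒ r3c1=7.
Step 15. [r7c7∈{2}] r7c7 is down to just 2, so r7c7=2.
Step 16. [r9c5∈{3,5,9}] r9c5 is the only open cell in row 9 admitting 5 ⇒ r9c5=5.
Step 17. [r6c5∈{3,8,9}] in col 5, 3 fits only at r6c5. So r6c5=3.
Step 18. [r8c5∈{2,9}] col 5 places 9 nowhere but r8c5 ⇒ r8c5=9.
Step 19. [r5c8∈{8}] only 8 remains possible at r5c8. So r5c8=8.
Step 20. [r4c4∈{2,8}] r4c4 is the only open cell in box 5 admitting 8. So r4c4=8.
Step 21. [r7c1∈{3}] r7c1 is down to just 3 ⇒ r7c1=3.
Step 22. [r2c5∈{2,6}] r2c5 is the only open cell in row 2 admitting 6. So r2c5=6.
Step 23. [r5c7∈{3,9}] across row 5, 3 lands solely at r5c7, so r5c7=3.
Step 24. [r9c4∈{3}] nothing but 3 survives at r9c4 ⇒ r9c4=3.
Step 25. [r4c8∈{7}] r4c8 is down to just 7, so r4c8=7.
Step 26. [r2c1∈{2}] r2c1's peers cover all but 2 ⇒ r2c1=2.
Step 27. [r1c3∈{6}] nothing but 6 survives at r1c3, so r1c3=6.
Step 28. [r5c9∈{6}] r5c9 is down to just 6. So r5c9=6.
Step 29. [r1c5∈{8}] r1c5's peers cover all but 8 ⇒ r1c5=8.
Step 30. [r9c1∈{9}] r9c1 has the single candidate 9. So r9c1=9.
Step 31. [r7c4∈{7}] r7c4's peers cover all but 7, so r7c4=7.
Step 32. [r3c2∈{3}] r3c2 is down to just 3, so r3c2=3.
Step 33. [r5c4∈{9}] r5c4's peers cover all but 9 ⇒ r5c4=9.
Step 34. [r1c1∈{1}] r1c1 has the single candidate 1 ⇒ r1c1=1.
Step 35. [r8c1∈{8}] r8c1 is down to just 8, so r8c1=8.
Step 36. [r1c4∈{4}] r1c4 is down to just 4, so r1c4=4.
Step 37. [r3c5∈{2}] nothing but 2 survives at r3c5. So r3c5=2.
Step 38. [r6c7∈{9}] nothing but 9 survives at r6c7, so r6c7=9.
Step 39. [r8c7∈{4}] nothing but 4 survives at r8c7, so r8c7=4.
Step 40. [r6c3∈{8}] r6c3 is down to just 8, so r6c3=8.
Step 41. [r6c6∈{1}] nothing but 1 survives at r6c6. So r6c6=1.
Step 42. [r8c4∈{2}] r8c4's peers cover all but 2 ⇒ r8c4=2.
Step 43. [r4c6∈{2}] r4c6 has the single candidate 2, so r4c6=2.
Step 44. [r1c2∈{5}] r1c2 is down to just 5, so r1c2=5.
Step 45. [r1c7∈{7}] nothing but 7 survives at r1c7. So r1c7=7.
Step 46. [r4c3∈{3}] only 3 remains possible at r4c3, so r4c3=3.

Answer: 1 5 6 4 8 3 7 2 9 / 2 8 9 1 6 7 5 3 4 / 7 3 4 5 2 9 8 6 1 / 6 9 3 8 4 2 1 7 5 / 4 2 1 9 7 5 3 8 6 / 5 7 8 6 3 1 9 4 2 / 3 6 5 7 1 4 2 9 8 / 8 1 7 2 9 6 4 5 3 / 9 4 2 3 5 8 6 1 7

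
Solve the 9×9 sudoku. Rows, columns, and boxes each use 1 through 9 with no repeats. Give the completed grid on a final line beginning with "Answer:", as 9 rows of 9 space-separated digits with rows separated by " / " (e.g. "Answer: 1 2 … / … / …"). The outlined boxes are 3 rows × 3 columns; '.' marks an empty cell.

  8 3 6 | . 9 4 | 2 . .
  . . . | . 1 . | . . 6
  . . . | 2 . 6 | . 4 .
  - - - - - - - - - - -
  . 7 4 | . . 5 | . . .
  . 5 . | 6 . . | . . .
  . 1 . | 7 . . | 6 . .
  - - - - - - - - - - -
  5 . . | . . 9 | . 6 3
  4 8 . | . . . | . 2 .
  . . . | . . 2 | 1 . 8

Step 1. [r3c2∈{9}] nothing but 9 survives at r3c2, so r3c2=9.
Step 2. [r4c4∈{1,3,8,9}] in col 4, 9 fits only at r4c4, so r4c4=9.
Step 3. [r1c4∈{5}] nothing but 5 survives at r1c4. So r1c4=5.
Step 4. [r5c6∈{1,3,8}] across box 5, 1 lands solely at r5c6. So r5c6=1.
Step 5. [r8c5∈{3,5,6,7}] in row 8, 6 fits only at r8c5. So r8c5=6.
Step 6. [r7c7∈{4,7}] in box 9, 4 fits only at r7c7 ⇒ r7c7=4.
Step 7. [r9c5∈{3,4,5,7}] in col 5, 5 fits only at r9c5. So r9c5=5.
Step 8. [r3c1∈{1,7}] col 1 places 1 nowhere but r3c1, so r3c1=1.
Step 9. [r4c1∈{2,3,6}] across row 4, 6 lands solely at r4c1, so r4c1=6.
Step 10. [r7c2∈{2}] r7c2 has the single candidate 2 ⇒ r7c2=2.
Step 11. [r2c8∈{3,5,7,8,9}] box 3 has a naked pair {1,7} at r1c8 and r1c9, so r2c8≠7.
Step 12. [r3c7∈{3,5,7,8}] row 3 has a naked pair {5,7} at r3c3 and r3c9. So r3c7≠5.
Step 13. [r9c4∈{3,4}] r9c4 is the only open cell in row 9 admitting 4 ⇒ r9c4=4.
Step 14. [r8c3∈{1,3,7,9}] 3 in box 8 is pinned to row 8 ⇒ r8c3≠3.
Step 15. [r3c5∈{3,7,8}] the pair r3c3,r3c9 in row 3 locks {5,7} between them ⇒ r3c5≠7.
Step 16. [r2c6∈{3,7,8}] across box 2, 7 lands solely at r2c6, so r2c6=7.
Step 17. [r6c6∈{3,8}] in col 6, 8 fits only at r6c6, so r6c6=8.
Step 18. [r3c3∈{5,7}] in box 1, 7 fits only at r3c3 ⇒ r3c3=7.
Step 19. [r5c3∈{2,3,8,9}] across col 3, 8 lands solely at r5c3, so r5c3=8.
Step 20. [r3c9∈{5}] nothing but 5 survives at r3c9, so r3c9=5.
Step 21. [r9c1∈{3,7,9}] 7 has one home in col 1: r9c1, so r9c1=7.
Step 22. [r9c8∈{9}] only 9 remains possible at r9c8 ⇒ r9c8=9.
Step 23. [r2c7∈{3,8,9}] in row 2, 9 fits only at r2c7. So r2c7=9.
Step 24. [r8c9∈{7}] r8c9's peers cover all but 7 ⇒ r8c9=7.
Step 25. [r2c1∈{2}] nothing but 2 survives at r2c1, so r2c1=2.
Step 26. [r6c3∈{2,3,9}] in col 3, 2 fits only at r6c3 ⇒ r6c3=2.
Step 27. [r5c7∈{3,7}] col 7 places 7 nowhere but r5c7, so r5c7=7.
Step 28. [r5c8∈{3}] only 3 remains possible at r5c8 ⇒ r5c8=3.
Step 29. [r4c5∈{2,3}] 3 has one home in row 4: r4c5, so r4c5=3.
Step 30. [r3c5∈{8}] r3c5 is down to just 8. So r3c5=8.
Step 31. [r1c9∈{1}] r1c9's peers cover all but 1 ⇒ r1c9=1.
Step 32. [r5c5∈{2,4}] r5c5 is the only open cell in col 5 admitting 2. So r5c5=2.
Step 33. [r7c3∈{1}] r7c3 is down to just 1. So r7c3=1.
Step 34. [r5c1∈{9}] only 9 remains possible at r5c1. So r5c1=9.
Step 35. [r4c7∈{8}] r4c7 has the single candidate 8 ⇒ r4c7=8.
Step 36. [r6c5∈{4}] r6c5 has the single candidate 4, so r6c5=4.
Step 37. [r8c4∈{1,3}] row 8 places 1 nowhere but r8c4 ⇒ r8c4=1.
Step 38. [r2c2∈{4}] r2c2's peers cover all but 4, so r2c2=4.
Step 39. [r2c8∈{8}] r2c8 has the single candidate 8, so r2c8=8.
Step 40. [r9c3∈{3}] r9c3 is down to just 3 ⇒ r9c3=3.
Step 41. [r9c2∈{6}] r9c2 is down to just 6. So r9c2=6.
Step 42. [r8c3∈{9}] r8c3 is down to just 9, so r8c3=9.
Step 43. [r4c8∈{1}] nothing but 1 survives at r4c8, so r4c8=1.
Step 44. [r6c8∈{5}] r6c8's peers cover all but 5 ⇒ r6c8=5.
Step 45. [r7c5∈{7}] nothing but 7 survives at r7c5, so r7c5=7.
Step 46. [r6c9∈{9}] r6c9 is down to just 9 ⇒ r6c9=9.
Step 47. [r2c3∈{5}] r2c3's peers cover all but 5, so r2c3=5.
Step 48. [r8c7∈{5}] r8c7's peers cover all but 5 ⇒ r8c7=5.
Step 49. [r4c9∈{2}] nothing but 2 survives at r4c9, so r4c9=2.
Step 50. [r3c7∈{3}] r3c7 is down to just 3, so r3c7=3.
Step 51. [r1c8∈{7}] r1c8 is down to just 7 ⇒ r1c8=7.
Step 52. [r6c1∈{3}] nothing but 3 survives at r6c1 ⇒ r6c1=3.
Step 53. [r7c4∈{8}] only 8 remains possible at r7c4 ⇒ r7c4=8.
Step 54. [r8c6∈{3}] r8c6 has the single candidate 3 ⇒ r8c6=3.
Step 55. [r5c9∈{4}] r5c9 has the single candidate 4 ⇒ r5c9=4.
Step 56. [r2c4∈{3}] r2c4 has the single candidate 3 ⇒ r2c4=3.

Answer: 8 3 6 5 9 4 2 7 1 / 2 4 5 3 1 7 9 8 6 / 1 9 7 2 8 6 3 4 5 / 6 7 4 9 3 5 8 1 2 / 9 5 8 6 2 1 7 3 4 / 3 1 2 7 4 8 6 5 9 / 5 2 1 8 7 9 4 6 3 / 4 8 9 1 6 3 5 2 7 / 7 6 3 4 5 2 1 9 8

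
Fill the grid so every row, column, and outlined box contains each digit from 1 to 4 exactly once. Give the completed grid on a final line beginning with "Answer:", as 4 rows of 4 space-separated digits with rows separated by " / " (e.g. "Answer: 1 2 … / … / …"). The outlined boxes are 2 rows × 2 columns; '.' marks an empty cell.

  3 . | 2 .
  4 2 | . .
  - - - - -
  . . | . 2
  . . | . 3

Step 1. [r3c1∈{1}] only 1 remains possible at r3c1 ⇒ r3c1=1.
Step 2. [r4c2∈{4}] only 4 remains possible at r4c2. So r4c2=4.
Step 3. [r2c4∈{1}] r2c4 is down to just 1, so r2c4=1.
Step 4. [r4c3∈{1}] only 1 remains possible at r4c3 ⇒ r4c3=1.
Step 5. [r3c3∈{4}] r3c3's peers cover all but 4 ⇒ r3c3=4.
Step 6. [r1c4∈{4}] r1c4's peers cover all but 4. So r1c4=4.
Step 7. [r2c3∈{3}] nothing but 3 survives at r2c3, so r2c3=3.
Step 8. [r3c2∈{3}] r3c2's peers cover all but 3. So r3c2=3.
Step 9. [r4c1∈{2}] r4c1's peers cover all but 2 ⇒ r4c1=2.
Step 10. [r1c2∈{1}] nothing but 1 survives at r1c2, so r1c2=1.

Answer: 3 1 2 4 / 4 2 3 1 / 1 3 4 2 / 2 4 1 3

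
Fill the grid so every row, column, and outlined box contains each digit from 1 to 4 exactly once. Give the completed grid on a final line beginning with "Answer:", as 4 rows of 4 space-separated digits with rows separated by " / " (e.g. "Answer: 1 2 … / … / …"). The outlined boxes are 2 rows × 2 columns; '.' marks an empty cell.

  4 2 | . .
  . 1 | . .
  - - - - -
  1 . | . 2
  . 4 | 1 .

Step 1. [r1c3∈{3}] only 3 remains possible at r1c3. So r1c3=3.
Step 2. [r2c1∈{3}] r2c1's peers cover all but 3 ⇒ r2c1=3.
Step 3. [r2c3∈{2,4}] 2 has one home in row 2: r2c3, so r2c3=2.
Step 4. [r1c4∈{1}] r1c4's peers cover all but 1 ⇒ r1c4=1.
Step 5. [r4c1∈{2}] r4c1's peers cover all but 2. So r4c1=2.
Step 6. [r4c4∈{3}] only 3 remains possible at r4c4 ⇒ r4c4=3.
Step 7. [r3c2∈{3}] r3c2 has the single candidate 3. So r3c2=3.
Step 8. [r2c4∈{4}] only 4 remains possible at r2c4, so r2c4=4.
Step 9. [r3c3∈{4}] r3c3 is down to just 4, so r3c3=4.

Answer: 4 2 3 1 / 3 1 2 4 / 1 3 4 2 / 2 4 1 3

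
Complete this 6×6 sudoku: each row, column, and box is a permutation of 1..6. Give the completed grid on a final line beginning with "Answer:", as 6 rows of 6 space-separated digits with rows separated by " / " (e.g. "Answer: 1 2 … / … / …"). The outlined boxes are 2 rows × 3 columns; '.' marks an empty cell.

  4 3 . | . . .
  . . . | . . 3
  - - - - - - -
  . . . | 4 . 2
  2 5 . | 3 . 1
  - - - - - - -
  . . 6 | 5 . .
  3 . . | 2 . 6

Step 1. [r5c1∈{1}] r5c1's peers cover all but 1. So r5c1=1.
Step 2. [r2c5∈{1,2,4,5,6}] across row 2, 4 lands solely at r2c5 ⇒ r2c5=4.
Step 3. [r1c5∈{1,2,5,6}] 2 has one home in col 5: r1c5, so r1c5=2.
Step 4. [r2c1∈{5,6}] col 1 places 5 nowhere but r2c1, so r2c1=5.
Step 5. [r2c2∈{1,2,6}] across box 1, 6 lands solely at r2c2 ⇒ r2c2=6.
Step 6. [r1c3∈{1}] only 1 remains possible at r1c3 ⇒ r1c3=1.
Step 7. [r6c2∈{4}] only 4 remains possible at r6c2. So r6c2=4.
Step 8. [r3c5∈{5,6}] r3c5 is the only open cell in row 3 admitting 5. So r3c5=5.
Step 9. [r6c3∈{5}] r6c3's peers cover all but 5 ⇒ r6c3=5.
Step 10. [r6c5∈{1}] nothing but 1 survives at r6c5 ⇒ r6c5=1.
Step 11. [r5c5∈{3}] r5c5's peers cover all but 3. So r5c5=3.
Step 12. [r4c5∈{6}] r4c5 has the single candidate 6 ⇒ r4c5=6.
Step 13. [r1c4∈{6}] only 6 remains possible at r1c4 ⇒ r1c4=6.
Step 14. [r1c6∈{5}] only 5 remains possible at r1c6 ⇒ r1c6=5.
Step 15. [r2c3∈{2}] r2c3's peers cover all but 2, so r2c3=2.
Step 16. [r2c4∈{1}] r2c4 is down to just 1 ⇒ r2c4=1.
Step 17. [r3c1∈{6}] only 6 remains possible at r3c1, so r3c1=6.
Step 18. [r5c6∈{4}] only 4 remains possible at r5c6. So r5c6=4.
Step 19. [r3c2∈{1}] r3c2 has the single candidate 1 ⇒ r3c2=1.
Step 20. [r4c3∈{4}] r4c3 is down to just 4. So r4c3=4.
Step 21. [r5c2∈{2}] r5c2's peers cover all but 2. So r5c2=2.
Step 22. [r3c3∈{3}] only 3 remains possible at r3c3 ⇒ r3c3=3.

Answer: 4 3 1 6 2 5 / 5 6 2 1 4 3 / 6 1 3 4 5 2 / 2 5 4 3 6 1 / 1 2 6 5 3 4 / 3 4 5 2 1 6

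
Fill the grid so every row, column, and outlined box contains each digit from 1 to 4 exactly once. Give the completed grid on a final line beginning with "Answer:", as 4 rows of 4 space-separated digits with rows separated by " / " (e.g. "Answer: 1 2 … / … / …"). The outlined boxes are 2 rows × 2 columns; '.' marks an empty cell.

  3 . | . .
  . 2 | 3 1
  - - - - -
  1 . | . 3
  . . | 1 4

Step 1. [r1c3∈{2,4}] in col 3, 4 fits only at r1c3, so r1c3=4.
Step 2. [r4c2∈{3}] r4c2 is down to just 3 ⇒ r4c2=3.
Step 3. [r3c2∈{4}] r3c2 is down to just 4 ⇒ r3c2=4.
Step 4. [r1c2∈{1}] nothing but 1 survives at r1c2. So r1c2=1.
Step 5. [r3c3∈{2}] only 2 remains possible at r3c3, so r3c3=2.
Step 6. [r4c1∈{2}] only 2 remains possible at r4c1 ⇒ r4c1=2.
Step 7. [r1c4∈{2}] r1c4's peers cover all but 2. So r1c4=2.
Step 8. [r2c1∈{4}] only 4 remains possible at r2c1. So r2c1=4.

Answer: 3 1 4 2 / 4 2 3 1 / 1 4 2 3 / 2 3 1 4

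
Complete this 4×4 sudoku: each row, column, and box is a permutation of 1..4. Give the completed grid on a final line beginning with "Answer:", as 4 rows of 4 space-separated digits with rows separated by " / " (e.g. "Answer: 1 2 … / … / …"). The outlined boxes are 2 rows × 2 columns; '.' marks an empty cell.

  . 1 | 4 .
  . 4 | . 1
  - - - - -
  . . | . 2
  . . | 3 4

Step 1. [r2c1∈{2,3}] row 2 places 3 nowhere but r2c1. So r2c1=3.
Step 2. [r4c1∈{1,2}] 1 has one home in row 4: r4c1. So r4c1=1.
Step 3. [r1c4∈{3}] nothing but 3 survives at r1c4. So r1c4=3.
Step 4. [r3c1∈{4}] r3c1 is down to just 4, so r3c1=4.
Step 5. [r4c2∈{2}] nothing but 2 survives at r4c2, so r4c2=2.
Step 6. [r3c2∈{3}] r3c2's peers cover all but 3. So r3c2=3.
Step 7. [r1c1∈{2}] only 2 remains possible at r1c1. So r1c1=2.
Step 8. [r3c3∈{1}] nothing but 1 survives at r3c3 ⇒ r3c3=1.
Step 9. [r2c3∈{2}] nothing but 2 survives at r2c3. So r2c3=2.

Answer: 2 1 4 3 / 3 4 2 1 / 4 3 1 2 / 1 2 3 4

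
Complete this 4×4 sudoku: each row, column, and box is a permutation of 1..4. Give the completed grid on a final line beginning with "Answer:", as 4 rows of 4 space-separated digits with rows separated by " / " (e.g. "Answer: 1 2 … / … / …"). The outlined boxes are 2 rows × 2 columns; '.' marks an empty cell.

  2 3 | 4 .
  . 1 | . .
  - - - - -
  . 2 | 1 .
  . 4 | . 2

Step 1. [r4c3∈{3}] r4c3 is down to just 3 ⇒ r4c3=3.
Step 2. [r2c3∈{2}] nothing but 2 survives at r2c3 ⇒ r2c3=2.
Step 3. [r2c4∈{3}] r2c4's peers cover all but 3. So r2c4=3.
Step 4. [r1c4∈{1}] only 1 remains possible at r1c4. So r1c4=1.
Step 5. [r3c4∈{4}] r3c4 is down to just 4. So r3c4=4.
Step 6. [r4c1∈{1}] r4c1 is down to just 1 ⇒ r4c1=1.
Step 7. [r2c1∈{4}] r2c1 has the single candidate 4. So r2c1=4.
Step 8. [r3c1∈{3}] only 3 remains possible at r3c1. So r3c1=3.

Answer: 2 3 4 1 / 4 1 2 3 / 3 2 1 4 / 1 4 3 2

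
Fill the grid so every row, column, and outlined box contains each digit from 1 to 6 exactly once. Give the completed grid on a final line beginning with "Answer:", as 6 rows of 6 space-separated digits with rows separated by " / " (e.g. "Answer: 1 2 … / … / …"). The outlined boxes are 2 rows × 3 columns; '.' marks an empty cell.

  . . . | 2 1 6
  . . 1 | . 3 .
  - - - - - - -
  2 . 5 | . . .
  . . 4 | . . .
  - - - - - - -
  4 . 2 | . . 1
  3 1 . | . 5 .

Step 1. [r5c5∈{6}] r5c5's peers cover all but 6. So r5c5=6.
Step 2. [r3c4∈{1,3,4,6}] row 3 places 1 nowhere but r3c4, so r3c4=1.
Step 3. [r4c4∈{3,5,6}] 6 has one home in col 4: r4c4 ⇒ r4c4=6.
Step 4. [r2c4∈{4,5}] across col 4, 5 lands solely at r2c4, so r2c4=5.
Step 5. [r1c2∈{3,4,5}] 4 has one home in row 1: r1c2 ⇒ r1c2=4.
Step 6. [r4c2∈{3}] only 3 remains possible at r4c2 ⇒ r4c2=3.
Step 7. [r2c6∈{4}] r2c6's peers cover all but 4. So r2c6=4.
Step 8. [r2c1∈{6}] r2c1's peers cover all but 6. So r2c1=6.
Step 9. [r6c6∈{2}] r6c6 has the single candidate 2 ⇒ r6c6=2.
Step 10. [r5c2∈{5}] only 5 remains possible at r5c2. So r5c2=5.
Step 11. [r1c3∈{3}] r1c3 has the single candidate 3. So r1c3=3.
Step 12. [r1c1∈{5}] r1c1 is down to just 5. So r1c1=5.
Step 13. [r3c5∈{4}] r3c5's peers cover all but 4, so r3c5=4.
Step 14. [r6c3∈{6}] r6c3 has the single candidate 6. So r6c3=6.
Step 15. [r2c2∈{2}] r2c2's peers cover all but 2 ⇒ r2c2=2.
Step 16. [r4c1∈{1}] r4c1's peers cover all but 1 ⇒ r4c1=1.
Step 17. [r6c4∈{4}] only 4 remains possible at r6c4. So r6c4=4.
Step 18. [r3c2∈{6}] r3c2's peers cover all but 6. So r3c2=6.
Step 19. [r5c4∈{3}] r5c4 has the single candidate 3 ⇒ r5c4=3.
Step 20. [r3c6∈{3}] r3c6 has the single candidate 3, so r3c6=3.
Step 21. [r4c5∈{2}] only 2 remains possible at r4c5 ⇒ r4c5=2.
Step 22. [r4c6∈{5}] r4c6 is down to just 5. So r4c6=5.

Answer: 5 4 3 2 1 6 / 6 2 1 5 3 4 / 2 6 5 1 4 3 / 1 3 4 6 2 5 / 4 5 2 3 6 1 / 3 1 6 4 5 2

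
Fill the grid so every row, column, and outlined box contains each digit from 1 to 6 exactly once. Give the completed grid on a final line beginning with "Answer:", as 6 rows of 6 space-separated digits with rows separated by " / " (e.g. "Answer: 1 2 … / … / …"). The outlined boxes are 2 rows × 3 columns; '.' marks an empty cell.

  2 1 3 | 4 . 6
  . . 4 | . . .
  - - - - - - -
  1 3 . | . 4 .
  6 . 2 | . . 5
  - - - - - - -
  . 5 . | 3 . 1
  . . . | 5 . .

Step 1. [r6c2∈{2,4,6}] across col 2, 2 lands solely at r6c2. So r6c2=2.
Step 2. [r6c5∈{6}] r6c5 has the single candidate 6, so r6c5=6.
Step 3. [r2c6∈{2,3}] in col 6, 3 fits only at r2c6. So r2c6=3.
Step 4. [r4c4∈{1}] only 1 remains possible at r4c4 ⇒ r4c4=1.
Step 5. [r2c4∈{2}] r2c4's peers cover all but 2. So r2c4=2.
Step 6. [r5c1∈{4}] r5c1 has the single candidate 4. So r5c1=4.
Step 7. [r2c5∈{1,5}] across row 2, 1 lands solely at r2c5. So r2c5=1.
Step 8. [r4c5∈{3}] only 3 remains possible at r4c5. So r4c5=3.
Step 9. [r5c5∈{2}] r5c5 is down to just 2 ⇒ r5c5=2.
Step 10. [r3c3∈{5}] r3c3 has the single candidate 5. So r3c3=5.
Step 11. [r6c1∈{3}] r6c1's peers cover all but 3 ⇒ r6c1=3.
Step 12. [r6c6∈{4}] r6c6's peers cover all but 4. So r6c6=4.
Step 13. [r2c2∈{6}] r2c2 has the single candidate 6 ⇒ r2c2=6.
Step 14. [r4c2∈{4}] r4c2 has the single candidate 4. So r4c2=4.
Step 15. [r5c3∈{6}] r5c3 has the single candidate 6 ⇒ r5c3=6.
Step 16. [r3c6∈{2}] only 2 remains possible at r3c6 ⇒ r3c6=2.
Step 17. [r2c1∈{5}] nothing but 5 survives at r2c1 ⇒ r2c1=5.
Step 18. [r6c3∈{1}] only 1 remains possible at r6c3 ⇒ r6c3=1.
Step 19. [r1c5∈{5}] only 5 remains possible at r1c5. So r1c5=5.
Step 20. [r3c4∈{6}] r3c4 is down to just 6. So r3c4=6.

Answer: 2 1 3 4 5 6 / 5 6 4 2 1 3 / 1 3 5 6 4 2 / 6 4 2 1 3 5 / 4 5 6 3 2 1 / 3 2 1 5 6 4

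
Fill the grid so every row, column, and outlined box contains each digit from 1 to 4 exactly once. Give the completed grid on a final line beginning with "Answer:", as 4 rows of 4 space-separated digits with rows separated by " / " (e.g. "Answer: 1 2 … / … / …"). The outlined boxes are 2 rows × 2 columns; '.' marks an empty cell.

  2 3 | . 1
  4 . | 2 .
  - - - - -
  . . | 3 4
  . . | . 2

Step 1. [r3c1∈{1}] only 1 remains possible at r3c1, so r3c1=1.
Step 2. [r2c4∈{3}] only 3 remains possible at r2c4. So r2c4=3.
Step 3. [r4c1∈{3}] nothing but 3 survives at r4c1. So r4c1=3.
Step 4. [r2c2∈{1}] r2c2 has the single candidate 1. So r2c2=1.
Step 5. [r4c3∈{1}] nothing but 1 survives at r4c3 ⇒ r4c3=1.
Step 6. [r4c2∈{4}] only 4 remains possible at r4c2 ⇒ r4c2=4.
Step 7. [r3c2∈{2}] r3c2 is down to just 2, so r3c2=2.
Step 8. [r1c3∈{4}] only 4 remains possible at r1c3 ⇒ r1c3=4.

Answer: 2 3 4 1 / 4 1 2 3 / 1 2 3 4 / 3 4 1 2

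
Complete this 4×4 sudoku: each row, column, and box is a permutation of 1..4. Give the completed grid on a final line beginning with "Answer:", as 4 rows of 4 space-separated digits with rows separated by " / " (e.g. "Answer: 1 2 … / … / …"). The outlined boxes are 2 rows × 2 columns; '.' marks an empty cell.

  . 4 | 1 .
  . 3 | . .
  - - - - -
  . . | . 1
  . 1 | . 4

Step 1. [r1c1∈{2}] r1c1 has the single candidate 2, so r1c1=2.
Step 2. [r4c3∈{2,3}] row 4 places 2 nowhere but r4c3. So r4c3=2.
Step 3. [r3c3∈{3}] r3c3's peers cover all but 3, so r3c3=3.
Step 4. [r3c1∈{4}] r3c1 has the single candidate 4 ⇒ r3c1=4.
Step 5. [r2c3∈{4}] nothing but 4 survives at r2c3. So r2c3=4.
Step 6. [r2c1∈{1}] r2c1 is down to just 1, so r2c1=1.
Step 7. [r1c4∈{3}] r1c4 has the single candidate 3, so r1c4=3.
Step 8. [r4c1∈{3}] r4c1 has the single candidate 3 ⇒ r4c1=3.
Step 9. [r3c2∈{2}] r3c2 is down to just 2. So r3c2=2.
Step 10. [r2c4∈{2}] r2c4 is down to just 2. So r2c4=2.

Answer: 2 4 1 3 / 1 3 4 2 / 4 2 3 1 / 3 1 2 4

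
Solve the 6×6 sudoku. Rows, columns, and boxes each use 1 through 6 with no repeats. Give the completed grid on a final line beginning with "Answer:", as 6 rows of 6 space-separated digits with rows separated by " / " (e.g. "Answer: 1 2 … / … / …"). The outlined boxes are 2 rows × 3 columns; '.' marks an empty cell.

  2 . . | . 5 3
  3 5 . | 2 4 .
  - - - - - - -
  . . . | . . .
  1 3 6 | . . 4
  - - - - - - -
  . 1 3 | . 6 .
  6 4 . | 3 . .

Step 1. [r5c1∈{5}] nothing but 5 survives at r5c1. So r5c1=5.
Step 2. [r3c3∈{2,4,5}] 5 has one home in col 3: r3c3. So r3c3=5.
Step 3. [r5c6∈{2}] r5c6 is down to just 2. So r5c6=2.
Step 4. [r2c6∈{1,6}] across row 2, 6 lands solely at r2c6, so r2c6=6.
Step 5. [r3c6∈{1}] only 1 remains possible at r3c6 ⇒ r3c6=1.
Step 6. [r3c2∈{2}] r3c2 has the single candidate 2, so r3c2=2.
Step 7. [r1c3∈{1,4}] 4 has one home in row 1: r1c3 ⇒ r1c3=4.
Step 8. [r4c4∈{5}] only 5 remains possible at r4c4 ⇒ r4c4=5.
Step 9. [r6c3∈{2}] r6c3 has the single candidate 2. So r6c3=2.
Step 10. [r6c6∈{5}] r6c6's peers cover all but 5 ⇒ r6c6=5.
Step 11. [r1c2∈{6}] only 6 remains possible at r1c2, so r1c2=6.
Step 12. [r4c5∈{2}] r4c5 has the single candidate 2 ⇒ r4c5=2.
Step 13. [r3c1∈{4}] r3c1's peers cover all but 4, so r3c1=4.
Step 14. [r5c4∈{4}] r5c4 has the single candidate 4. So r5c4=4.
Step 15. [r1c4∈{1}] nothing but 1 survives at r1c4. So r1c4=1.
Step 16. [r6c5∈{1}] r6c5's peers cover all but 1. So r6c5=1.
Step 17. [r3c4∈{6}] only 6 remains possible at r3c4, so r3c4=6.
Step 18. [r2c3∈{1}] r2c3 has the single candidate 1 ⇒ r2c3=1.
Step 19. [r3c5∈{3}] r3c5 is down to just 3, so r3c5=3.

Answer: 2 6 4 1 5 3 / 3 5 1 2 4 6 / 4 2 5 6 3 1 / 1 3 6 5 2 4 / 5 1 3 4 6 2 / 6 4 2 3 1 5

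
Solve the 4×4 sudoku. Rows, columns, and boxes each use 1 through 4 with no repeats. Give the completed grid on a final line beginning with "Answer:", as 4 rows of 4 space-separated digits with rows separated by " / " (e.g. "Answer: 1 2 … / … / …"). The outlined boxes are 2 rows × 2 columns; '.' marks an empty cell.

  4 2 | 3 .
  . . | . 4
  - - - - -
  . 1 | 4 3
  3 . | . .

Step 1. [r1c4∈{1}] r1c4 is down to just 1 ⇒ r1c4=1.
Step 2. [r4c4∈{2}] r4c4 has the single candidate 2 ⇒ r4c4=2.
Step 3. [r2c3∈{2}] r2c3 is down to just 2. So r2c3=2.
Step 4. [r3c1∈{2}] r3c1 is down to just 2, so r3c1=2.
Step 5. [r2c1∈{1}] only 1 remains possible at r2c1 ⇒ r2c1=1.
Step 6. [r2c2∈{3}] r2c2 has the single candidate 3 ⇒ r2c2=3.
Step 7. [r4c3∈{1}] nothing but 1 survives at r4c3. So r4c3=1.
Step 8. [r4c2∈{4}] only 4 remains possible at r4c2. So r4c2=4.

Answer: 4 2 3 1 / 1 3 2 4 / 2 1 4 3 / 3 4 1 2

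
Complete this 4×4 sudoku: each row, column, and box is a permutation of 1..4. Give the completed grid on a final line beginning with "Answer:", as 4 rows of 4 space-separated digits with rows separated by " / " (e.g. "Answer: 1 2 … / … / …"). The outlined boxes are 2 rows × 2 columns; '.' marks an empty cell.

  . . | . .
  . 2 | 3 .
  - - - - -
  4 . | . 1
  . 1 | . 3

Step 1. [r1c3∈{1,2,4}] across col 3, 1 lands solely at r1c3 ⇒ r1c3=1.
Step 2. [r1c2∈{3,4}] across col 2, 4 lands solely at r1c2, so r1c2=4.
Step 3. [r3c3∈{2}] nothing but 2 survives at r3c3. So r3c3=2.
Step 4. [r3c2∈{3}] r3c2's peers cover all but 3. So r3c2=3.
Step 5. [r2c1∈{1}] r2c1 is down to just 1, so r2c1=1.
Step 6. [r4c1∈{2}] nothing but 2 survives at r4c1 ⇒ r4c1=2.
Step 7. [r1c4∈{2}] r1c4 has the single candidate 2, so r1c4=2.
Step 8. [r4c3∈{4}] r4c3's peers cover all but 4 ⇒ r4c3=4.
Step 9. [r1c1∈{3}] r1c1's peers cover all but 3 ⇒ r1c1=3.
Step 10. [r2c4∈{4}] r2c4 is down to just 4, so r2c4=4.

Answer: 3 4 1 2 / 1 2 3 4 / 4 3 2 1 / 2 1 4 3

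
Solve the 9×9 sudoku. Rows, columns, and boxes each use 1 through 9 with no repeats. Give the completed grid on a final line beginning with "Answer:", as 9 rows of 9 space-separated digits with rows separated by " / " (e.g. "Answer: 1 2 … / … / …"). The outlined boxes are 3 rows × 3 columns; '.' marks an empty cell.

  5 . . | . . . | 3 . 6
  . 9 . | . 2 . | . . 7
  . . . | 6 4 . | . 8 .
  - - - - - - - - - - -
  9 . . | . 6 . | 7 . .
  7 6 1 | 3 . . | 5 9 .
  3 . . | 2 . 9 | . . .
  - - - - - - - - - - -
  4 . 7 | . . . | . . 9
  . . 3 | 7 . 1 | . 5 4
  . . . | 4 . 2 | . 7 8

Step 1. [r5c5∈{8}] only 8 remains possible at r5c5, so r5c5=8.
Step 2. [r3c3∈{2}] r3c3 is down to just 2, so r3c3=2.
Step 3. [r4c2∈{2,4,5,8}] in box 4, 2 fits only at r4c2 ⇒ r4c2=2.
Step 4. [r3c1∈{1}] nothing but 1 survives at r3c1. So r3c1=1.
Step 5. [r7c8∈{1,2,3,6}] in box 9, 3 fits only at r7c8, so r7c8=3.
Step 6. [r4c3∈{4,5,8}] 8 has one home in row 4: r4c3 ⇒ r4c3=8.
Step 7. [r6c9∈{1}] only 1 remains possible at r6c9. So r6c9=1.
Step 8. [r7c5∈{5}] r7c5's peers cover all but 5 ⇒ r7c5=5.
Step 9. [r4c8∈{4}] only 4 remains possible at r4c8, so r4c8=4.
Step 10. [r1c5∈{1,7,9}] across col 5, 1 lands solely at r1c5. So r1c5=1.
Step 11. [r7c4∈{8}] nothing but 8 survives at r7c4 ⇒ r7c4=8.
Step 12. [r9c1∈{6}] r9c1 is down to just 6. So r9c1=6.
Step 13. [r4c6∈{5}] only 5 remains possible at r4c6 ⇒ r4c6=5.
Step 14. [r1c3∈{4}] r1c3 has the single candidate 4 ⇒ r1c3=4.
Step 15. [r7c7∈{1,2,6}] in row 7, 2 fits only at r7c7 ⇒ r7c7=2.
Step 16. [r2c1∈{8}] only 8 remains possible at r2c1 ⇒ r2c1=8.
Step 17. [r6c3∈{5}] only 5 remains possible at r6c3 ⇒ r6c3=5.
Step 18. [r1c2∈{7}] r1c2's peers cover all but 7 ⇒ r1c2=7.
Step 19. [r9c7∈{1}] only 1 remains possible at r9c7. So r9c7=1.
Step 20. [r2c6∈{3}] only 3 remains possible at r2c6. So r2c6=3.
Step 21. [r6c8∈{6}] r6c8 has the single candidate 6. So r6c8=6.
Step 22. [r9c3∈{9}] r9c3's peers cover all but 9, so r9c3=9.
Step 23. [r5c6∈{4}] nothing but 4 survives at r5c6 ⇒ r5c6=4.
Step 24. [r7c6∈{6}] r7c6 has the single candidate 6. So r7c6=6.
Step 25. [r8c2∈{8}] only 8 remains possible at r8c2. So r8c2=8.
Step 26. [r3c2∈{3}] only 3 remains possible at r3c2. So r3c2=3.
Step 27. [r8c5∈{9}] r8c5 has the single candidate 9 ⇒ r8c5=9.
Step 28. [r9c2∈{5}] only 5 remains possible at r9c2. So r9c2=5.
Step 29. [r3c9∈{5}] nothing but 5 survives at r3c9, so r3c9=5.
Step 30. [r8c7∈{6}] r8c7 has the single candidate 6 ⇒ r8c7=6.
Step 31. [r4c9∈{3}] only 3 remains possible at r4c9. So r4c9=3.
Step 32. [r4c4∈{1}] nothing but 1 survives at r4c4 ⇒ r4c4=1.
Step 33. [r8c1∈{2}] r8c1 has the single candidate 2, so r8c1=2.
Step 34. [r3c7∈{9}] r3c7 has the single candidate 9. So r3c7=9.
Step 35. [r7c2∈{1}] r7c2 has the single candidate 1. So r7c2=1.
Step 36. [r9c5∈{3}] only 3 remains possible at r9c5, so r9c5=3.
Step 37. [r6c2∈{4}] only 4 remains possible at r6c2, so r6c2=4.
Step 38. [r2c8∈{1}] nothing but 1 survives at r2c8 ⇒ r2c8=1.
Step 39. [r3c6∈{7}] nothing but 7 survives at r3c6, so r3c6=7.
Step 40. [r2c4∈{5}] only 5 remains possible at r2c4, so r2c4=5.
Step 41. [r2c3∈{6}] nothing but 6 survives at r2c3, so r2c3=6.
Step 42. [r6c7∈{8}] only 8 remains possible at r6c7, so r6c7=8.
Step 43. [r1c4∈{9}] only 9 remains possible at r1c4. So r1c4=9.
Step 44. [r1c8∈{2}] r1c8 has the single candidate 2. So r1c8=2.
Step 45. [r5c9∈{2}] r5c9's peers cover all but 2, so r5c9=2.
Step 46. [r1c6∈{8}] only 8 remains possible at r1c6. So r1c6=8.
Step 47. [r2c7∈{4}] r2c7 has the single candidate 4, so r2c7=4.
Step 48. [r6c5∈{7}] r6c5 has the single candidate 7. So r6c5=7.

Answer: 5 7 4 9 1 8 3 2 6 / 8 9 6 5 2 3 4 1 7 / 1 3 2 6 4 7 9 8 5 / 9 2 8 1 6 5 7 4 3 / 7 6 1 3 8 4 5 9 2 / 3 4 5 2 7 9 8 6 1 / 4 1 7 8 5 6 2 3 9 / 2 8 3 7 9 1 6 5 4 / 6 5 9 4 3 2 1 7 8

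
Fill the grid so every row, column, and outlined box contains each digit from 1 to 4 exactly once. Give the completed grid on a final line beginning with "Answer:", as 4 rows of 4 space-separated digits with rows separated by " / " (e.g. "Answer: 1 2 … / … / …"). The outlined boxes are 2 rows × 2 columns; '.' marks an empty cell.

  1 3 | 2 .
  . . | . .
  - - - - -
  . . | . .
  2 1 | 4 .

Step 1. [r3c1∈{3,4}] 3 has one home in col 1: r3c1. So r3c1=3.
Step 2. [r2c3∈{1,3}] 3 has one home in col 3: r2c3, so r2c3=3.
Step 3. [r2c1∈{4}] r2c1's peers cover all but 4. So r2c1=4.
Step 4. [r3c4∈{1,2}] row 3 places 2 nowhere but r3c4. So r3c4=2.
Step 5. [r2c4∈{1}] only 1 remains possible at r2c4. So r2c4=1.
Step 6. [r4c4∈{3}] nothing but 3 survives at r4c4 ⇒ r4c4=3.
Step 7. [r1c4∈{4}] only 4 remains possible at r1c4. So r1c4=4.
Step 8. [r3c2∈{4}] r3c2 has the single candidate 4 ⇒ r3c2=4.
Step 9. [r2c2∈{2}] r2c2 is down to just 2. So r2c2=2.
Step 10. [r3c3∈{1}] r3c3 is down to just 1, so r3c3=1.

Answer: 1 3 2 4 / 4 2 3 1 / 3 4 1 2 / 2 1 4 3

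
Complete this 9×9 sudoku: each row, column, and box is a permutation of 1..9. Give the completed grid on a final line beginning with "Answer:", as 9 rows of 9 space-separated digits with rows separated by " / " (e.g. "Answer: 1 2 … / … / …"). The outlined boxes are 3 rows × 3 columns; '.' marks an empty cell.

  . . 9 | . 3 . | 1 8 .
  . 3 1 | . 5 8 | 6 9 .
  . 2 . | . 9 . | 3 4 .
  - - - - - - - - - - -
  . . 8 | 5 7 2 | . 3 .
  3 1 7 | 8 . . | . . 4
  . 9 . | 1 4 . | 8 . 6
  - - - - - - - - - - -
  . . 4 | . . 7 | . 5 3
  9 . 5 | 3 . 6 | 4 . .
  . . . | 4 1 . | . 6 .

Step 1. [r9c7∈{2,7,9}] r9c7 is the only open cell in col 7 admitting 7. So r9c7=7.
Step 2. [r1c2∈{4,5,6,7}] col 2 places 5 nowhere but r1c2, so r1c2=5.
Step 3. [r9c2∈{8}] nothing but 8 survives at r9c2. So r9c2=8.
Step 4. [r9c1∈{2}] r9c1 is down to just 2, so r9c1=2.
Step 5. [r2c1∈{4,7}] row 2 places 4 nowhere but r2c1 ⇒ r2c1=4.
Step 6. [r4c1∈{6}] r4c1 has the single candidate 6, so r4c1=6.
Step 7. [r8c9∈{1,2,8}] col 9 places 8 nowhere but r8c9, so r8c9=8.
Step 8. [r8c5∈{2}] r8c5's peers cover all but 2 ⇒ r8c5=2.
Step 9. [r4c7∈{9}] r4c7 has the single candidate 9 ⇒ r4c7=9.
Step 10. [r1c4∈{2,6,7}] across row 1, 6 lands solely at r1c4, so r1c4=6.
Step 11. [r3c4∈{7}] r3c4's peers cover all but 7, so r3c4=7.
Step 12. [r5c8∈{2}] r5c8 is down to just 2. So r5c8=2.
Step 13. [r2c9∈{2,7}] r2c9 is the only open cell in row 2 admitting 7. So r2c9=7.
Step 14. [r9c9∈{9}] r9c9 is down to just 9, so r9c9=9.
Step 15. [r1c6∈{4}] nothing but 4 survives at r1c6 ⇒ r1c6=4.
Step 16. [r5c6∈{9}] nothing but 9 survives at r5c6, so r5c6=9.
Step 17. [r7c4∈{9}] r7c4 is down to just 9 ⇒ r7c4=9.
Step 18. [r4c9∈{1}] r4c9 is down to just 1. So r4c9=1.
Step 19. [r3c6∈{1}] r3c6 is down to just 1 ⇒ r3c6=1.
Step 20. [r8c2∈{7}] r8c2's peers cover all but 7. So r8c2=7.
Step 21. [r3c9∈{5}] nothing but 5 survives at r3c9, so r3c9=5.
Step 22. [r2c4∈{2}] r2c4's peers cover all but 2. So r2c4=2.
Step 23. [r4c2∈{4}] r4c2 is down to just 4. So r4c2=4.
Step 24. [r7c7∈{2}] only 2 remains possible at r7c7, so r7c7=2.
Step 25. [r9c3∈{3}] r9c3 has the single candidate 3. So r9c3=3.
Step 26. [r6c1∈{5}] nothing but 5 survives at r6c1, so r6c1=5.
Step 27. [r1c9∈{2}] only 2 remains possible at r1c9. So r1c9=2.
Step 28. [r7c2∈{6}] only 6 remains possible at r7c2 ⇒ r7c2=6.
Step 29. [r5c7∈{5}] r5c7's peers cover all but 5 ⇒ r5c7=5.
Step 30. [r5c5∈{6}] only 6 remains possible at r5c5, so r5c5=6.
Step 31. [r7c1∈{1}] r7c1 has the single candidate 1 ⇒ r7c1=1.
Step 32. [r3c1∈{8}] r3c1 has the single candidate 8. So r3c1=8.
Step 33. [r6c8∈{7}] r6c8 is down to just 7 ⇒ r6c8=7.
Step 34. [r3c3∈{6}] only 6 remains possible at r3c3 ⇒ r3c3=6.
Step 35. [r8c8∈{1}] nothing but 1 survives at r8c8 ⇒ r8c8=1.
Step 36. [r6c6∈{3}] r6c6 is down to just 3. So r6c6=3.
Step 37. [r9c6∈{5}] r9c6's peers cover all but 5 ⇒ r9c6=5.
Step 38. [r1c1∈{7}] r1c1 has the single candidate 7, so r1c1=7.
Step 39. [r7c5∈{8}] r7c5 has the single candidate 8. So r7c5=8.
Step 40. [r6c3∈{2}] r6c3 is down to just 2, so r6c3=2.

Answer: 7 5 9 6 3 4 1 8 2 / 4 3 1 2 5 8 6 9 7 / 8 2 6 7 9 1 3 4 5 / 6 4 8 5 7 2 9 3 1 / 3 1 7 8 6 9 5 2 4 / 5 9 2 1 4 3 8 7 6 / 1 6 4 9 8 7 2 5 3 / 9 7 5 3 2 6 4 1 8 / 2 8 3 4 1 5 7 6 9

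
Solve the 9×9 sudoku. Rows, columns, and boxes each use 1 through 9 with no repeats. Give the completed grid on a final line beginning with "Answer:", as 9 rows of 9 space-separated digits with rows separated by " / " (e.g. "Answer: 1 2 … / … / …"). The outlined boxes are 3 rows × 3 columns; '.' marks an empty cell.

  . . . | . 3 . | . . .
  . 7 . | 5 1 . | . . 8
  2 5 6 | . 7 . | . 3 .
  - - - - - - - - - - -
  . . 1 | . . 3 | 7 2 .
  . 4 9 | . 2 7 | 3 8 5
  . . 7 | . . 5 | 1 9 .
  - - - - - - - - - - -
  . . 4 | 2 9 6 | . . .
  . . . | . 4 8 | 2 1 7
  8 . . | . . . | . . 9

Step 1. [r1c4∈{4,6,8,9}] box 2 places 6 nowhere but r1c4, so r1c4=6.
Step 2. [r7c8∈{5}] only 5 remains possible at r7c8. So r7c8=5.
Step 3. [r5c1∈{6}] nothing but 6 survives at r5c1 ⇒ r5c1=6.
Step 4. [r3c4∈{4,8,9}] in row 3, 8 fits only at r3c4. So r3c4=8.
Step 5. [r6c1∈{3}] only 3 remains possible at r6c1 ⇒ r6c1=3.
Step 6. [r9c3∈{2,3,5}] across col 3, 2 lands solely at r9c3. So r9c3=2.
Step 7. [r2c6∈{2,4,9}] across row 2, 2 lands solely at r2c6 ⇒ r2c6=2.
Step 8. [r8c2∈{3,6,9}] 6 has one home in row 8: r8c2, so r8c2=6.
Step 9. [r1c2∈{1,8,9}] 9 has one home in col 2: r1c2. So r1c2=9.
Step 10. [r1c6∈{4}] nothing but 4 survives at r1c6. So r1c6=4.
Step 11. [r2c7∈{4,6,9}] across row 2, 9 lands solely at r2c7. So r2c7=9.
Step 12. [r3c7∈{4}] r3c7 is down to just 4. So r3c7=4.
Step 13. [r1c1∈{1}] only 1 remains possible at r1c1 ⇒ r1c1=1.
Step 14. [r8c3∈{3,5}] in col 3, 5 fits only at r8c3, so r8c3=5.
Step 15. [r9c6∈{1}] only 1 remains possible at r9c6, so r9c6=1.
Step 16. [r4c2∈{8}] nothing but 8 survives at r4c2 ⇒ r4c2=8.
Step 17. [r6c4∈{4}] nothing but 4 survives at r6c4. So r6c4=4.
Step 18. [r4c5∈{6}] nothing but 6 survives at r4c5 ⇒ r4c5=6.
Step 19. [r9c2∈{3}] only 3 remains possible at r9c2, so r9c2=3.
Step 20. [r2c8∈{6}] only 6 remains possible at r2c8. So r2c8=6.
Step 21. [r4c9∈{4}] only 4 remains possible at r4c9, so r4c9=4.
Step 22. [r4c1∈{5}] r4c1 is down to just 5, so r4c1=5.
Step 23. [r2c3∈{3}] r2c3 has the single candidate 3, so r2c3=3.
Step 24. [r7c9∈{3}] r7c9 is down to just 3, so r7c9=3.
Step 25. [r3c6∈{9}] nothing but 9 survives at r3c6 ⇒ r3c6=9.
Step 26. [r9c8∈{4}] r9c8 has the single candidate 4, so r9c8=4.
Step 27. [r1c8∈{7}] r1c8 is down to just 7, so r1c8=7.
Step 28. [r3c9∈{1}] only 1 remains possible at r3c9. So r3c9=1.
Step 29. [r5c4∈{1}] nothing but 1 survives at r5c4, so r5c4=1.
Step 30. [r6c5∈{8}] r6c5's peers cover all but 8, so r6c5=8.
Step 31. [r7c2∈{1}] only 1 remains possible at r7c2, so r7c2=1.
Step 32. [r2c1∈{4}] r2c1 has the single candidate 4. So r2c1=4.
Step 33. [r8c1∈{9}] r8c1 has the single candidate 9 ⇒ r8c1=9.
Step 34. [r9c7∈{6}] only 6 remains possible at r9c7. So r9c7=6.
Step 35. [r1c9∈{2}] r1c9's peers cover all but 2 ⇒ r1c9=2.
Step 36. [r6c2∈{2}] r6c2's peers cover all but 2. So r6c2=2.
Step 37. [r1c7∈{5}] only 5 remains possible at r1c7 ⇒ r1c7=5.
Step 38. [r8c4∈{3}] r8c4's peers cover all but 3 ⇒ r8c4=3.
Step 39. [r9c4∈{7}] nothing but 7 survives at r9c4. So r9c4=7.
Step 40. [r1c3∈{8}] r1c3 has the single candidate 8 ⇒ r1c3=8.
Step 41. [r4c4∈{9}] r4c4 has the single candidate 9 ⇒ r4c4=9.
Step 42. [r9c5∈{5}] nothing but 5 survives at r9c5, so r9c5=5.
Step 43. [r7c7∈{8}] r7c7 is down to just 8, so r7c7=8.
Step 44. [r6c9∈{6}] r6c9 is down to just 6. So r6c9=6.
Step 45. [r7c1∈{7}] only 7 remains possible at r7c1. So r7c1=7.

Answer: 1 9 8 6 3 4 5 7 2 / 4 7 3 5 1 2 9 6 8 / 2 5 6 8 7 9 4 3 1 / 5 8 1 9 6 3 7 2 4 / 6 4 9 1 2 7 3 8 5 / 3 2 7 4 8 5 1 9 6 / 7 1 4 2 9 6 8 5 3 / 9 6 5 3 4 8 2 1 7 / 8 3 2 7 5 1 6 4 9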